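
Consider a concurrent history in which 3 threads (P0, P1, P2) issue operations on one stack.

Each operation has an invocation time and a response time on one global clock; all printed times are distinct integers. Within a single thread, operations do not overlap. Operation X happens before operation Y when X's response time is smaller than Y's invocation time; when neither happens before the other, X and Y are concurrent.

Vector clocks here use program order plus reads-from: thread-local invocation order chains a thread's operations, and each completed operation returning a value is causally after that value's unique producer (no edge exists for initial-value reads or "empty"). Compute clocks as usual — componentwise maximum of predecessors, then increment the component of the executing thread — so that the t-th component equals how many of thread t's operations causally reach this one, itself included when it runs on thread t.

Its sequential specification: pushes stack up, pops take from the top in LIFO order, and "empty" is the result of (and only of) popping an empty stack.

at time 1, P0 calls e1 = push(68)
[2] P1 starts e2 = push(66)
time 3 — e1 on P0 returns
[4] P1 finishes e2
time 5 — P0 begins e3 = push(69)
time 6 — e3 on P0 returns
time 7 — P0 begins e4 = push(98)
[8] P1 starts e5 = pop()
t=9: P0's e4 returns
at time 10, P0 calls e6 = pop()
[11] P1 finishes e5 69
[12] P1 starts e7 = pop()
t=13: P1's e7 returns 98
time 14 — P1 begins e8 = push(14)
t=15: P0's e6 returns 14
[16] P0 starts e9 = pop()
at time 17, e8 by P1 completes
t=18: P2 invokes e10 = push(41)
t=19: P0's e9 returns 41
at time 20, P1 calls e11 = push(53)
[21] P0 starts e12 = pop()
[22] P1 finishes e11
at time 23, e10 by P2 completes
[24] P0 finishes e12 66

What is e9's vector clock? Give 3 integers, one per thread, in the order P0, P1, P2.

(5, 4, 1)

VC(e10, invoked at 18): no causal predecessors; +1 on P2 → (0, 0, 1)
VC(e2, invoked at 2): no causal predecessors; +1 on P1 → (0, 1, 0)
VC(e1, invoked at 1): no causal predecessors; +1 on P0 → (1, 0, 0)
e3, invoked 5, takes VC(e1)=(1, 0, 0) under max, adds 1 for P0 → (2, 0, 0)
e4, invoked 7, takes VC(e3)=(2, 0, 0) under max, adds 1 for P0 → (3, 0, 0)
e5, invoked 8, takes VC(e2)=(0, 1, 0), VC(e3)=(2, 0, 0) under max, adds 1 for P1 → (2, 2, 0)
e7, invoked 12, takes VC(e4)=(3, 0, 0), VC(e5)=(2, 2, 0) under max, adds 1 for P1 → (3, 3, 0)
e8, invoked 14, takes VC(e7)=(3, 3, 0) under max, adds 1 for P1 → (3, 4, 0)
e11, invoked 20, takes VC(e8)=(3, 4, 0) under max, adds 1 for P1 → (3, 5, 0)
e6, invoked 10, takes VC(e4)=(3, 0, 0), VC(e8)=(3, 4, 0) under max, adds 1 for P0 → (4, 4, 0)
e9, invoked 16, takes VC(e6)=(4, 4, 0), VC(e10)=(0, 0, 1) under max, adds 1 for P0 → (5, 4, 1)
e12, invoked 21, takes VC(e2)=(0, 1, 0), VC(e9)=(5, 4, 1) under max, adds 1 for P0 → (6, 4, 1)
target: VC(e9) = (5, 4, 1)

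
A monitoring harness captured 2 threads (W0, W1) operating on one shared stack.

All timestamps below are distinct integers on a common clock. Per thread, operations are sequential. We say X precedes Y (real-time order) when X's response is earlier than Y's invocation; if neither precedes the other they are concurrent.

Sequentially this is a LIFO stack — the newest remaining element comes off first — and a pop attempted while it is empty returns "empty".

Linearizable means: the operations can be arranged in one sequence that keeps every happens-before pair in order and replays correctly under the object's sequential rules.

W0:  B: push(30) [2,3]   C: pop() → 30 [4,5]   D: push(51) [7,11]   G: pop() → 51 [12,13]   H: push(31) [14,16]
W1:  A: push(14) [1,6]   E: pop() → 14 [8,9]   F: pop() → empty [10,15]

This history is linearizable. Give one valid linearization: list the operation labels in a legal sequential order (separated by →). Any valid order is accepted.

step 1: A push(14) — stack <14>
step 2: B push(30) — stack <14,30>
step 3: C pop() → 30 — stack <14>
step 4: E pop() → 14 — stack <>
step 5: D push(51) — stack <51>
step 6: G pop() → 51 — stack <>
step 7: F pop() → empty — stack <>
step 8: H push(31) — stack <31>

A → B → C → E → D → G → F → H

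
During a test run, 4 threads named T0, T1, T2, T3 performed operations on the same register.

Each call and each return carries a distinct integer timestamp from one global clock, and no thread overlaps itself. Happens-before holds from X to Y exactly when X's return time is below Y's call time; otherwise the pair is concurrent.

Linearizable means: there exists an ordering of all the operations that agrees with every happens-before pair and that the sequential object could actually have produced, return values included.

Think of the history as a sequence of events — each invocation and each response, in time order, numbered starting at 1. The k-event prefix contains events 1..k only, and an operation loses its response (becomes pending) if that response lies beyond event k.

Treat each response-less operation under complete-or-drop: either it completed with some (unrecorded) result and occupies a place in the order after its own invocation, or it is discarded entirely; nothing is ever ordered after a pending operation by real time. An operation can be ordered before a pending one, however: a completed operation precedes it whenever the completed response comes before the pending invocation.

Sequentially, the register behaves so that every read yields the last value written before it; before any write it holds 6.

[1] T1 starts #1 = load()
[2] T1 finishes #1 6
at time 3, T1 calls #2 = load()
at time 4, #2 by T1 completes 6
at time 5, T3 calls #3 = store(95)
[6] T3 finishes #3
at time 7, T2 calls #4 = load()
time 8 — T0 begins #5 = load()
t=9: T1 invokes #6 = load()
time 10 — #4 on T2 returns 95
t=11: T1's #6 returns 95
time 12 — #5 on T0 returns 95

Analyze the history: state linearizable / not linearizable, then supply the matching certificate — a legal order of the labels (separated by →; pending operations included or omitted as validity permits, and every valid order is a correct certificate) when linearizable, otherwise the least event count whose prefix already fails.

linearizable — witness: #1 → #2 → #3 → #4 → #5 → #6

step 1: #1 load() → 6 — value 6
step 2: #2 load() → 6 — value 6
step 3: #3 store(95) — value 95
step 4: #4 load() → 95 — value 95
step 5: #5 load() → 95 — value 95
step 6: #6 load() → 95 — value 95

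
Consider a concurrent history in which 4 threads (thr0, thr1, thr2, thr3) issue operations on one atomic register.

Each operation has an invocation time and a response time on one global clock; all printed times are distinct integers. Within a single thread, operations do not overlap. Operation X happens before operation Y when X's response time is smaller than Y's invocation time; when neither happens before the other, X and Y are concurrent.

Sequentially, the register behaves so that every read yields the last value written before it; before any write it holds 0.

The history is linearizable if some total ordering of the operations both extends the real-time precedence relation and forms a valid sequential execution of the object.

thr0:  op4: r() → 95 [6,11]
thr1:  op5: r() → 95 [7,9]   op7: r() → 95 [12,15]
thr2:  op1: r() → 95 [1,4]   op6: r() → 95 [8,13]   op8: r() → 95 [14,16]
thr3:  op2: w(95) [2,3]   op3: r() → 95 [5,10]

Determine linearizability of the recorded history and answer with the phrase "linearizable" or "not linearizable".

witness order: op2, op1, op3, op4, op5, op6, op7, op8
step 1: op2 w(95) — value 95
step 2: op1 r() → 95 — value 95
step 3: op3 r() → 95 — value 95
step 4: op4 r() → 95 — value 95
step 5: op5 r() → 95 — value 95
step 6: op6 r() → 95 — value 95
step 7: op7 r() → 95 — value 95
step 8: op8 r() → 95 — value 95

linearizable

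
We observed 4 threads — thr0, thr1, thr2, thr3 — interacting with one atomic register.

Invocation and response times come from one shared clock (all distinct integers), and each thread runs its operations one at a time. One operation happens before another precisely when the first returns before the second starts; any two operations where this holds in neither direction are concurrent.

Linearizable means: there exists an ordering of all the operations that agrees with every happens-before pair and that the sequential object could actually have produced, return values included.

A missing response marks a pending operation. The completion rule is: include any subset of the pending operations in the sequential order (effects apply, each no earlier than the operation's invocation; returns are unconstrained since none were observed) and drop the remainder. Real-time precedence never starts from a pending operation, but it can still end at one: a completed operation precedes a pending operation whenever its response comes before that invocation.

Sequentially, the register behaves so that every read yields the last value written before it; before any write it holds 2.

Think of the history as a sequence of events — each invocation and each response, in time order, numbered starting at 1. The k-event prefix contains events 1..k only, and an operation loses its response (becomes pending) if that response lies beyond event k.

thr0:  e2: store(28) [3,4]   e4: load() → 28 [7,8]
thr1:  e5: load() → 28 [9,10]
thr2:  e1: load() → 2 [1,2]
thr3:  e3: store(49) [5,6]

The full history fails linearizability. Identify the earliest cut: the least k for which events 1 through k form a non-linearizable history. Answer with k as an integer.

events 1..7 are linearizable; a witness order is e1, e2, e3:
step 1: e1 load() → 2 — value 2
step 2: e2 store(28) — value 28
step 3: e3 store(49) — value 49
adding event 8 (e4 responds at 8) leaves no legal real-time order
for example e1, e2, e3, e4 fails at step 4: e4 load() → 28 is not legal there

8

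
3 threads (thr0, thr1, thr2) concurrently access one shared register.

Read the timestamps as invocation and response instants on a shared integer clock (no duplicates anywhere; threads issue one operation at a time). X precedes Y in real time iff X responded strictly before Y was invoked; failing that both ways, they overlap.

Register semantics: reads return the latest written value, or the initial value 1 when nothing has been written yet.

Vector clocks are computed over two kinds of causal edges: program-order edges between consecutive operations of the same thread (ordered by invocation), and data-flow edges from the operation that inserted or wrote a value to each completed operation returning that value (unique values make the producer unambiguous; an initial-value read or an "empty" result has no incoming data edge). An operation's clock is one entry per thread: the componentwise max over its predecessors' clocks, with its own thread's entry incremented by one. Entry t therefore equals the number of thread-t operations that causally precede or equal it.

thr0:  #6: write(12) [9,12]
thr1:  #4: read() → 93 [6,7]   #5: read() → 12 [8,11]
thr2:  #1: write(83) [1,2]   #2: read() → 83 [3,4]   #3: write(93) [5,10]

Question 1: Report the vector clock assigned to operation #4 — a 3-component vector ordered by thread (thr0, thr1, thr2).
(0, 1, 3)

#1 (invocation 1): nothing precedes it; thr2's component alone gives (0, 0, 1)
#6 (invocation 9): nothing precedes it; thr0's component alone gives (1, 0, 0)
invoked at 3, #2 merges VC(#1)=(0, 0, 1) and bumps thr2's slot → (0, 0, 2)
invoked at 5, #3 merges VC(#2)=(0, 0, 2) and bumps thr2's slot → (0, 0, 3)
invoked at 6, #4 merges VC(#3)=(0, 0, 3) and bumps thr1's slot → (0, 1, 3)
invoked at 8, #5 merges VC(#4)=(0, 1, 3), VC(#6)=(1, 0, 0) and bumps thr1's slot → (1, 2, 3)
target: VC(#4) = (0, 1, 3)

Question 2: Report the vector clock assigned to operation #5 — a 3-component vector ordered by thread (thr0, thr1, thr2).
(1, 2, 3)

VC(#1, invoked at 1): no causal predecessors; +1 on thr2 → (0, 0, 1)
VC(#6, invoked at 9): no causal predecessors; +1 on thr0 → (1, 0, 0)
VC(#2, invoked at 3): max of VC(#1)=(0, 0, 1), then +1 on thread thr2 → (0, 0, 2)
VC(#3, invoked at 5): max of VC(#2)=(0, 0, 2), then +1 on thread thr2 → (0, 0, 3)
VC(#4, invoked at 6): max of VC(#3)=(0, 0, 3), then +1 on thread thr1 → (0, 1, 3)
VC(#5, invoked at 8): max of VC(#4)=(0, 1, 3), VC(#6)=(1, 0, 0), then +1 on thread thr1 → (1, 2, 3)
target: VC(#5) = (1, 2, 3)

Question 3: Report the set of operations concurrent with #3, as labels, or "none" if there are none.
#4, #5, #6

#3 runs from 5 to 10; window-overlapping ops are concurrent
#1 [1,2]: before
#2 [3,4]: before
#4 [6,7]: concurrent
#5 [8,11]: concurrent
#6 [9,12]: concurrent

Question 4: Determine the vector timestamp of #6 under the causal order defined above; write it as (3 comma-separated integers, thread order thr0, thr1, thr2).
(1, 0, 0)

root op #1, invoked 1: fresh clock plus thr2's own tick → (0, 0, 1)
root op #6, invoked 9: fresh clock plus thr0's own tick → (1, 0, 0)
merge at #2 (invoked 3): VC(#1)=(0, 0, 1), own-thread bump on thr2 → (0, 0, 2)
merge at #3 (invoked 5): VC(#2)=(0, 0, 2), own-thread bump on thr2 → (0, 0, 3)
merge at #4 (invoked 6): VC(#3)=(0, 0, 3), own-thread bump on thr1 → (0, 1, 3)
merge at #5 (invoked 8): VC(#4)=(0, 1, 3), VC(#6)=(1, 0, 0), own-thread bump on thr1 → (1, 2, 3)
target: VC(#6) = (1, 0, 0)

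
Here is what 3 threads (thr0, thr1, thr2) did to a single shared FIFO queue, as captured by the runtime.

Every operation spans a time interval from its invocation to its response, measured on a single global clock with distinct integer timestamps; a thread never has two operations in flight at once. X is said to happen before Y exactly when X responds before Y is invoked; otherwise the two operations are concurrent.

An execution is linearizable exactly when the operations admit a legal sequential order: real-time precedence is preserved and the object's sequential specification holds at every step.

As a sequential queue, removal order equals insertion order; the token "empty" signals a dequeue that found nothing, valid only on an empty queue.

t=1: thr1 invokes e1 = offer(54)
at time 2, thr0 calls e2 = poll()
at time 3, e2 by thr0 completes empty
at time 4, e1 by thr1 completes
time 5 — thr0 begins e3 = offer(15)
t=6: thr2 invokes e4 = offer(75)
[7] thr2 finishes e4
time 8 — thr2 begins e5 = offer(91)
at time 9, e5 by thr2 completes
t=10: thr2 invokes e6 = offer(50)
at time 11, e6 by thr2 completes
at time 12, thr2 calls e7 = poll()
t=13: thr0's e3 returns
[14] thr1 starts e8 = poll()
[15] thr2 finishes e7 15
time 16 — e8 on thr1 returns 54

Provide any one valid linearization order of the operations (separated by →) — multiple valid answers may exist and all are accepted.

e2 → e1 → e3 → e4 → e5 → e6 → e8 → e7

1. e2 poll() → empty, leaving queue <>
2. e1 offer(54), leaving queue <54>
3. e3 offer(15), leaving queue <54,15>
4. e4 offer(75), leaving queue <54,15,75>
5. e5 offer(91), leaving queue <54,15,75,91>
6. e6 offer(50), leaving queue <54,15,75,91,50>
7. e8 poll() → 54, leaving queue <15,75,91,50>
8. e7 poll() → 15, leaving queue <75,91,50>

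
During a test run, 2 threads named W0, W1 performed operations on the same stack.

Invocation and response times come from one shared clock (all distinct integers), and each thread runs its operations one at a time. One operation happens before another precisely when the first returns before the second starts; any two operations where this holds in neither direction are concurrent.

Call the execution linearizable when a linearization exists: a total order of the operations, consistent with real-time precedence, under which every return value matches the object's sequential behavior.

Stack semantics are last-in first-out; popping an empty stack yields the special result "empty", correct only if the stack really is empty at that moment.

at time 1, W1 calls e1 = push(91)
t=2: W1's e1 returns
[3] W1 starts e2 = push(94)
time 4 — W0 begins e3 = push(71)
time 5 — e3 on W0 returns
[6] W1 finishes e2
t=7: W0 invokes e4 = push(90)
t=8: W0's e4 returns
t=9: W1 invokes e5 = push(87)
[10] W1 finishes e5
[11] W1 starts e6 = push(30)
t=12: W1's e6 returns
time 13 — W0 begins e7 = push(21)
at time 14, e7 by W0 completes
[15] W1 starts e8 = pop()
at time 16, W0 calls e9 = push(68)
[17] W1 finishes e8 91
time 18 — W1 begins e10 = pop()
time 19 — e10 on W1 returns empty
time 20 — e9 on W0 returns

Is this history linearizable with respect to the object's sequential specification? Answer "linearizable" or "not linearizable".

prefix check: 1..16 passes, 1..17 fails once e8's time-17 response joins
all 2 real-time-respecting orders fail — 8 completed stack operations, no legal replay
every completion of the 1 pending operation (e9) was checked; none linearizes
take e1, e2, e3, e4, e5, e6, e7, e8 (pending dropped): step 8 already fails, because e8 pop() → 91 cannot occur there
take e1, e3, e2, e4, e5, e6, e7, e8 (pending dropped): step 8 already fails, because e8 pop() → 91 cannot occur there

not linearizable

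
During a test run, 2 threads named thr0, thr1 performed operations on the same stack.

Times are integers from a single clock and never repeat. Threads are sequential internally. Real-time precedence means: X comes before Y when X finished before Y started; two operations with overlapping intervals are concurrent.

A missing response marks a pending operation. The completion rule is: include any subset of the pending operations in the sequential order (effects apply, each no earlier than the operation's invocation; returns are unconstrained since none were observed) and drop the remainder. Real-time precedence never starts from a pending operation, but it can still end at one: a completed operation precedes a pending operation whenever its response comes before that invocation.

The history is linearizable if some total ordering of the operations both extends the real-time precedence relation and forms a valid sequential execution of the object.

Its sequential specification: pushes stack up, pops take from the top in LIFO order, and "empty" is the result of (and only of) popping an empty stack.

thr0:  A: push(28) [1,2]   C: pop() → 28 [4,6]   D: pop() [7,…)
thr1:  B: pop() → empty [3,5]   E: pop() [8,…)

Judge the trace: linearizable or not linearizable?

witness order: A, C, B
after step 1 (A push(28)): stack <28>
after step 2 (C pop() → 28): stack <>
after step 3 (B pop() → empty): stack <>

linearizable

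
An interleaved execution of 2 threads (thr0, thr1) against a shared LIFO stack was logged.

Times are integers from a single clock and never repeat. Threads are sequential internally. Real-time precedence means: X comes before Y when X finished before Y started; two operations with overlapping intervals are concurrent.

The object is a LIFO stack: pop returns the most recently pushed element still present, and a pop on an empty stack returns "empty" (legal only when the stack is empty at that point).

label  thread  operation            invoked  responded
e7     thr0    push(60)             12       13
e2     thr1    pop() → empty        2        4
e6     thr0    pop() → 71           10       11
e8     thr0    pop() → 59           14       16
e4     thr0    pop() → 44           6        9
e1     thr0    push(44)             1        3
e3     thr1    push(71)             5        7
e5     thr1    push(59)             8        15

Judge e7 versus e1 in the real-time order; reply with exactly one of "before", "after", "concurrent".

e7 spans [12,13], e1 spans [1,3]
resp(e1)=3 < inv(e7)=12

after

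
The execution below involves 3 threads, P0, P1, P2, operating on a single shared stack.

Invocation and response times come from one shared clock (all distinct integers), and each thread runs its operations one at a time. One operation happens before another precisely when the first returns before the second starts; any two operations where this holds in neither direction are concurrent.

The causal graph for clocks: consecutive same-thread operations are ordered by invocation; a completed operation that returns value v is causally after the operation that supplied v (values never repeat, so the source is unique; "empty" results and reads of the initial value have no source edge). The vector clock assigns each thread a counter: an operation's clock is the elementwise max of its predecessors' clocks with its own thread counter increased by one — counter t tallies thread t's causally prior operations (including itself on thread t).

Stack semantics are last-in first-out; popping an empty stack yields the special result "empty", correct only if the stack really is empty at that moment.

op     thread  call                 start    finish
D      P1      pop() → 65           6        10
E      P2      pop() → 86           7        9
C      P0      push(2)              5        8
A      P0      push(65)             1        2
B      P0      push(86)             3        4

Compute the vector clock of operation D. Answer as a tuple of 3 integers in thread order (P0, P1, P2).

(1, 1, 0)

A, invoked 1, has no incoming edges; only P0's bump applies → (1, 0, 0)
D (invocation 6): componentwise max over VC(A)=(1, 0, 0), +1 at P1, giving (1, 1, 0)
B (invocation 3): componentwise max over VC(A)=(1, 0, 0), +1 at P0, giving (2, 0, 0)
E (invocation 7): componentwise max over VC(B)=(2, 0, 0), +1 at P2, giving (2, 0, 1)
C (invocation 5): componentwise max over VC(B)=(2, 0, 0), +1 at P0, giving (3, 0, 0)
target: VC(D) = (1, 1, 0)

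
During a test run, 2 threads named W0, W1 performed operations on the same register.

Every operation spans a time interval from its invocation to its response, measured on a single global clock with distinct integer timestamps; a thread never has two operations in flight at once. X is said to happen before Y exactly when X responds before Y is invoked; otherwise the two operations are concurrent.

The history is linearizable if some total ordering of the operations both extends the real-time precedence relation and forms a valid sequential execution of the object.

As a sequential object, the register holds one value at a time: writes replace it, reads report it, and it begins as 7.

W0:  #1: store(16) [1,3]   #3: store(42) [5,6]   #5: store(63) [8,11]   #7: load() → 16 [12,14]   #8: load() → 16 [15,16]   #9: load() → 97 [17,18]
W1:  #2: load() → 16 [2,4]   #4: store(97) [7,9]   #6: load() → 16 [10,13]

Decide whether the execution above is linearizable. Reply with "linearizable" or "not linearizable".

events 1..12 are fine; event 13 — the response of #6 at time 13 — makes the prefix non-linearizable
no legal order exists: 6 real-time-consistent candidates over 6 completed register operations, all rejected
no escape via the 1 pending operation (#7): every completion choice fails
e.g. #1, #2, #3, #4, #5, #6 (pending dropped): illegal at step 6, since #6 load() → 16 cannot apply there
e.g. #1, #2, #3, #4, #6, #5 (pending dropped): illegal at step 5, since #6 load() → 16 cannot apply there

not linearizable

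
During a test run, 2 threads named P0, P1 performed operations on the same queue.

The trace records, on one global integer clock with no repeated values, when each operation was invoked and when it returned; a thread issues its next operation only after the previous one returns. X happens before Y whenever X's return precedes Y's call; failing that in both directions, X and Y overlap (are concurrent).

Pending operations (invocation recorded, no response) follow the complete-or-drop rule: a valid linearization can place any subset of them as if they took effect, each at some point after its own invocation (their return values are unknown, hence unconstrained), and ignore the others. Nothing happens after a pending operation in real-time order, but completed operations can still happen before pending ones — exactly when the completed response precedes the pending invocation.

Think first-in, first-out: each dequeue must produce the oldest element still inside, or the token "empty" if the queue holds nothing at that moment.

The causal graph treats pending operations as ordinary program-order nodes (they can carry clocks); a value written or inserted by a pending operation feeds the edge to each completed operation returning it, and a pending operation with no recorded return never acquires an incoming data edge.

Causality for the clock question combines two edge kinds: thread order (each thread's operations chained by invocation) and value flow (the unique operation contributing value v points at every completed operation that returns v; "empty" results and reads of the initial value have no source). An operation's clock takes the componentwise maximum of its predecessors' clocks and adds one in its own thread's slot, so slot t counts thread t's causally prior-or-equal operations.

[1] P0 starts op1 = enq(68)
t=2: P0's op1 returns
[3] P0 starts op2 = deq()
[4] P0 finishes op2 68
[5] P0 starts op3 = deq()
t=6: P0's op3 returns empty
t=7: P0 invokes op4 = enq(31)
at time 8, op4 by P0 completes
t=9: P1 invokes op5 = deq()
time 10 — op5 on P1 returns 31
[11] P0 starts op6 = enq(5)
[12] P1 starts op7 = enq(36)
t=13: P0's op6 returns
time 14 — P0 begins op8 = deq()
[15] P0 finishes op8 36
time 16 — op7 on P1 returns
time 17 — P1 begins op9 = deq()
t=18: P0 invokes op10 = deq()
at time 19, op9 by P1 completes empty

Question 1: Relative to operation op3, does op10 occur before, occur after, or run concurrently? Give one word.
after

op10 spans [18,…), op3 spans [5,6]
resp(op3)=6 < inv(op10)=18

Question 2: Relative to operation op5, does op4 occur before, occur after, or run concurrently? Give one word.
before

op4 spans [7,8], op5 spans [9,10]
resp(op4)=8 < inv(op5)=9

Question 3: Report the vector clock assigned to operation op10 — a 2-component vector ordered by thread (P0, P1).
(7, 2)

root op op1, invoked 1: fresh clock plus P0's own tick → (1, 0)
invoked at 3, op2 merges VC(op1)=(1, 0) and bumps P0's slot → (2, 0)
invoked at 5, op3 merges VC(op2)=(2, 0) and bumps P0's slot → (3, 0)
invoked at 7, op4 merges VC(op3)=(3, 0) and bumps P0's slot → (4, 0)
invoked at 9, op5 merges VC(op4)=(4, 0) and bumps P1's slot → (4, 1)
invoked at 11, op6 merges VC(op4)=(4, 0) and bumps P0's slot → (5, 0)
invoked at 12, op7 merges VC(op5)=(4, 1) and bumps P1's slot → (4, 2)
invoked at 17, op9 merges VC(op7)=(4, 2) and bumps P1's slot → (4, 3)
invoked at 14, op8 merges VC(op6)=(5, 0), VC(op7)=(4, 2) and bumps P0's slot → (6, 2)
invoked at 18, op10 merges VC(op8)=(6, 2) and bumps P0's slot → (7, 2)
target: VC(op10) = (7, 2)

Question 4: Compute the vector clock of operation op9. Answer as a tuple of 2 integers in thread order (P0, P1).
(4, 3)

no predecessors for op1 (invoked 1): P0 increments from zero → (1, 0)
op2, invoked 3, takes VC(op1)=(1, 0) under max, adds 1 for P0 → (2, 0)
op3, invoked 5, takes VC(op2)=(2, 0) under max, adds 1 for P0 → (3, 0)
op4, invoked 7, takes VC(op3)=(3, 0) under max, adds 1 for P0 → (4, 0)
op5, invoked 9, takes VC(op4)=(4, 0) under max, adds 1 for P1 → (4, 1)
op6, invoked 11, takes VC(op4)=(4, 0) under max, adds 1 for P0 → (5, 0)
op7, invoked 12, takes VC(op5)=(4, 1) under max, adds 1 for P1 → (4, 2)
op9, invoked 17, takes VC(op7)=(4, 2) under max, adds 1 for P1 → (4, 3)
op8, invoked 14, takes VC(op6)=(5, 0), VC(op7)=(4, 2) under max, adds 1 for P0 → (6, 2)
op10, invoked 18, takes VC(op8)=(6, 2) under max, adds 1 for P0 → (7, 2)
target: VC(op9) = (4, 3)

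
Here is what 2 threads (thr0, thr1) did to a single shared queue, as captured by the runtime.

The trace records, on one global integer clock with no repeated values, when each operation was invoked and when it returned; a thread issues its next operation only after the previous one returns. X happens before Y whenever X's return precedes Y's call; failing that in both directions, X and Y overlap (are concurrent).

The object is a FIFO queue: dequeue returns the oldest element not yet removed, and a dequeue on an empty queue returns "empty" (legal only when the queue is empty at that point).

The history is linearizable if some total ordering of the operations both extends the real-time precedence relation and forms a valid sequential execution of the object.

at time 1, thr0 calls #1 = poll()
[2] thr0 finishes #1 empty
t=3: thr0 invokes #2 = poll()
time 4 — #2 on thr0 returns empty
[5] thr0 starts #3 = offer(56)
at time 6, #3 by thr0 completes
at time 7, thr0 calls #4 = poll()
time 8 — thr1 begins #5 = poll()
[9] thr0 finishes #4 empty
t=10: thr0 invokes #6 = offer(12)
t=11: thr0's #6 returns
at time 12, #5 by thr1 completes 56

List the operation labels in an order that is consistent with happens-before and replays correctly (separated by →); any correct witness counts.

#1 → #2 → #3 → #5 → #4 → #6

step 1: #1 poll() → empty — queue <>
step 2: #2 poll() → empty — queue <>
step 3: #3 offer(56) — queue <56>
step 4: #5 poll() → 56 — queue <>
step 5: #4 poll() → empty — queue <>
step 6: #6 offer(12) — queue <12>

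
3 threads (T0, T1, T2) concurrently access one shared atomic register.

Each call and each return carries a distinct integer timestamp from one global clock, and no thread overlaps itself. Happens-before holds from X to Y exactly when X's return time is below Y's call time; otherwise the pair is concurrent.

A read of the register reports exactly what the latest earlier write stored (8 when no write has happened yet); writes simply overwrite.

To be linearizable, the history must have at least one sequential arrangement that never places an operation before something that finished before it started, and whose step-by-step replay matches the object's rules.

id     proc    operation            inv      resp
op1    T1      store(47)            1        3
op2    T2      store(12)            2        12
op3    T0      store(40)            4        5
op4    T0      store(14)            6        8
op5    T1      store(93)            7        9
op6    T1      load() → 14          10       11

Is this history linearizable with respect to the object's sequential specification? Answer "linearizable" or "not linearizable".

linearizable

one valid linearization: op1, op2, op3, op5, op4, op6
1. op1 store(47), leaving value 47
2. op2 store(12), leaving value 12
3. op3 store(40), leaving value 40
4. op5 store(93), leaving value 93
5. op4 store(14), leaving value 14
6. op6 load() → 14, leaving value 14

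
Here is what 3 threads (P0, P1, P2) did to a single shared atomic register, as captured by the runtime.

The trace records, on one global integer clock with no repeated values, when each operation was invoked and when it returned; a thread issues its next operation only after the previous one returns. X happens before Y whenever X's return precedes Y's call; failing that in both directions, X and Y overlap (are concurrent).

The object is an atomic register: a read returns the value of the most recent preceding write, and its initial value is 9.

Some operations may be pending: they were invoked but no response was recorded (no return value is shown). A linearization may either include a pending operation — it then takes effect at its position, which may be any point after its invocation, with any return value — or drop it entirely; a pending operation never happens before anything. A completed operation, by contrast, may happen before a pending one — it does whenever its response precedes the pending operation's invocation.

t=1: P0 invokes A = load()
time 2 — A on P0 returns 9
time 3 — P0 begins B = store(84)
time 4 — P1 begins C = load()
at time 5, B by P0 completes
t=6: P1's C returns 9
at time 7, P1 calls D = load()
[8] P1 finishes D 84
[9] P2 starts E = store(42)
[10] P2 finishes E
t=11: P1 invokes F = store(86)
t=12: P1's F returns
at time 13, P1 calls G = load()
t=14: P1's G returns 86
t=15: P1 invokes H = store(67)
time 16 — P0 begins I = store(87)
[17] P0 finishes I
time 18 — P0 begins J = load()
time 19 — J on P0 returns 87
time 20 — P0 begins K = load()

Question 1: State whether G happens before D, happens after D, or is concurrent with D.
G spans [13,14], D spans [7,8]
resp(D)=8 < inv(G)=13

after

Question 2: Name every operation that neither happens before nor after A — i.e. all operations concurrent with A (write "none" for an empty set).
concurrent with A ([1,2]): every op whose interval crosses 1..2
B [3,5]: after
C [4,6]: after
D [7,8]: after
E [9,10]: after
F [11,12]: after
G [13,14]: after
H [15,…): after
I [16,17]: after
J [18,19]: after
K [20,…): after

none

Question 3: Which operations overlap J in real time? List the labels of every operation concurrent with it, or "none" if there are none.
overlap test against J [18,19]: concurrent iff the interval meets 18..19
A [1,2]: before
B [3,5]: before
C [4,6]: before
D [7,8]: before
E [9,10]: before
F [11,12]: before
G [13,14]: before
H [15,…): concurrent
I [16,17]: before
K [20,…): after

H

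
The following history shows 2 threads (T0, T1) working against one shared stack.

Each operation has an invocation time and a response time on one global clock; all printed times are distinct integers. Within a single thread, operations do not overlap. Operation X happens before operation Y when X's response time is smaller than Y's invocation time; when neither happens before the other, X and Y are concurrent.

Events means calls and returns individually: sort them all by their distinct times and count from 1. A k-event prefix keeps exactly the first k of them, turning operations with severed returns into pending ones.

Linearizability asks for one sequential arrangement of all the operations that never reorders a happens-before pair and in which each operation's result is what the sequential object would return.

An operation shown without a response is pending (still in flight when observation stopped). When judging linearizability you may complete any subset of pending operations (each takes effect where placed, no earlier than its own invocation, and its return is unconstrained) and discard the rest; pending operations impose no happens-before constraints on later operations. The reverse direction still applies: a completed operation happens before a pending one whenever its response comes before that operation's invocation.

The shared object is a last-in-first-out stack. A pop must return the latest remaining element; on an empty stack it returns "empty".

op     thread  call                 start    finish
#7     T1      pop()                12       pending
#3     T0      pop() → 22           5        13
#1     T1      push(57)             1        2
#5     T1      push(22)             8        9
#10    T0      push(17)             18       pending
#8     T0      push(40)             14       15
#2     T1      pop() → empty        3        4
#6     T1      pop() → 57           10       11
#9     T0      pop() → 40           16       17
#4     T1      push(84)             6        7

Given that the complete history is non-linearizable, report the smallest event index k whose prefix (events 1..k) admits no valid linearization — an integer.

one valid order for events 1..3 is #1:
after step 1 (#1 push(57)): stack <57>
include event 4 — #2 responding at 4 — and every candidate order breaks
take #1, #2: step 2 already fails, because #2 pop() → empty cannot occur there

4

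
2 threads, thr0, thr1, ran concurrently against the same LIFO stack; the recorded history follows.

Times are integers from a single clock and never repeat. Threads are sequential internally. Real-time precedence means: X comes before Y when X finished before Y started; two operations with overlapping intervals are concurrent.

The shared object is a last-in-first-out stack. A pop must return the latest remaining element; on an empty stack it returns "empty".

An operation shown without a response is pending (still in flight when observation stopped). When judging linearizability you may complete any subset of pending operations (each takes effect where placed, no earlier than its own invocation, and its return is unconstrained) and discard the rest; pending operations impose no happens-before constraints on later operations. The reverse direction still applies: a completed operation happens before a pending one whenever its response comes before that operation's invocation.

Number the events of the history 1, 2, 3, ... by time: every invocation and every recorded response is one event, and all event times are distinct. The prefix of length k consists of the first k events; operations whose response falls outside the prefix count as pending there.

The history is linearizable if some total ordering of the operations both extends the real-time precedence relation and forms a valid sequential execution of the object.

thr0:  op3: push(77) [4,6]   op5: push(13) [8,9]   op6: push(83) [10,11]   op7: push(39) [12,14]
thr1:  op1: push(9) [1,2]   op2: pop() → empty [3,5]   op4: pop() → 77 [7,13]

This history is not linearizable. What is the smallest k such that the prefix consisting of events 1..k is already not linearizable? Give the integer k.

5

events 1..4 are still linearizable — one witness is op1:
after step 1 (op1 push(9)): stack <9>
event 5 — op2's response, time 5 — after it, nothing linearizes
completion choices over the 1 pending operation (op3) were checked; none helps
one such order, op1, op2 (pending dropped), breaks at step 2 where op2 pop() → empty is illegal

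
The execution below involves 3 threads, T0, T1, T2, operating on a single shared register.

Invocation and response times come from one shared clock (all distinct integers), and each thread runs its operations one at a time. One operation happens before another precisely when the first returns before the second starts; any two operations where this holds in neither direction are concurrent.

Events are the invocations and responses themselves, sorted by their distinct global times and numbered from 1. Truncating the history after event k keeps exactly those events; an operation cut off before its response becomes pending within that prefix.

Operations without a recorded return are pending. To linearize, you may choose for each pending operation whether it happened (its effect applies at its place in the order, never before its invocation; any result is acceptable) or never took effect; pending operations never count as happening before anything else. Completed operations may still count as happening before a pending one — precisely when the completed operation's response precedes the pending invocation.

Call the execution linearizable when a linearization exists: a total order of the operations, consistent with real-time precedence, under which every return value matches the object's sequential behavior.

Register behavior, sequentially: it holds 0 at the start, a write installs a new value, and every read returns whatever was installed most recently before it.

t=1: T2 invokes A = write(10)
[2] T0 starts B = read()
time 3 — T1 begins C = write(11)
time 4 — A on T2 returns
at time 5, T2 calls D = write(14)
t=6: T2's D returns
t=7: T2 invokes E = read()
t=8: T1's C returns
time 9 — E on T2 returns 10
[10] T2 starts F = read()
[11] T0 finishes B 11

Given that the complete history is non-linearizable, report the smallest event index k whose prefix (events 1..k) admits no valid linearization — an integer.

one valid order for events 1..8 is A, B, C, D:
step 1: A write(10) — value 10
step 2: B read() (pending, included) — value 10
step 3: C write(11) — value 11
step 4: D write(14) — value 14
event 9 — E's response, time 9 — after it, nothing linearizes
no escape via the 1 pending operation (B): every completion choice fails
one such order, A, C, D, E (pending dropped), breaks at step 4 where E read() → 10 is illegal
one such order, A, D, C, E (pending dropped), breaks at step 4 where E read() → 10 is illegal

9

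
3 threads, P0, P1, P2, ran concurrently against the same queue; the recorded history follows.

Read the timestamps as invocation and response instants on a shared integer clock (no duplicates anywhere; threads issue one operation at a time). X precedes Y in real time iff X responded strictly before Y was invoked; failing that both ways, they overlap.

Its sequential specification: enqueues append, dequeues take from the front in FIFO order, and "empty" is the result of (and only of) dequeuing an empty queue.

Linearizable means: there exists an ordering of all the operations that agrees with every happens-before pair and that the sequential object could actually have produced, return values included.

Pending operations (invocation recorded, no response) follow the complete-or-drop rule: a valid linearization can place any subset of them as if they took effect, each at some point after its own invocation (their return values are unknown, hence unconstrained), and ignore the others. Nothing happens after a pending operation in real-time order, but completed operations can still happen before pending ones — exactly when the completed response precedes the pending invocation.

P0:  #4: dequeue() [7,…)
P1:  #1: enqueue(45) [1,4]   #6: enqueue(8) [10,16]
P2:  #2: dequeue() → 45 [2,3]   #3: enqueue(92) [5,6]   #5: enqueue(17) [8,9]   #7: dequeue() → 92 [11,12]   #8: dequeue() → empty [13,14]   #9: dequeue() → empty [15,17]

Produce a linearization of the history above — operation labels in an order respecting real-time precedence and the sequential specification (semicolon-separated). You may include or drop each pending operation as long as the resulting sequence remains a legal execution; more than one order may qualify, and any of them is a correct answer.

step 1: #1 enqueue(45) — queue <45>
step 2: #2 dequeue() → 45 — queue <>
step 3: #3 enqueue(92) — queue <92>
step 4: #5 enqueue(17) — queue <92,17>
step 5: #7 dequeue() → 92 — queue <17>
step 6: #4 dequeue() (pending, included) — queue <>
step 7: #8 dequeue() → empty — queue <>
step 8: #9 dequeue() → empty — queue <>
step 9: #6 enqueue(8) — queue <8>

#1; #2; #3; #5; #7; #4; #8; #9; #6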